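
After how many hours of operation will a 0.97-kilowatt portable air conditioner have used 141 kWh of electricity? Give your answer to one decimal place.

145.4 h

Hours = 141 kWh ÷ 0.97 kW = 145.4 h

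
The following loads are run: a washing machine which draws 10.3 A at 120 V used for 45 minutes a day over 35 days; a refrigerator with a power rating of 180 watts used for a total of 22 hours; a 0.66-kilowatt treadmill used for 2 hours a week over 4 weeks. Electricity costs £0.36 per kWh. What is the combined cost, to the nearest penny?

washing machine: Power = 10.3 A × 120 V = 1236 W = 1.236 kW
washing machine: Runtime = 45 min × 35 = 1575 min = 26.25 h
washing machine: 1.236 kW × 26.25 h = 32.445 kWh
refrigerator: 0.18 kW × 22 h = 3.96 kWh
treadmill: Runtime = 2 h/week × 4 weeks = 8 h
treadmill: 0.66 kW × 8 h = 5.28 kWh
Total energy = 41.685 kWh
Cost = 41.685 × £0.36 = £15.01

£15.01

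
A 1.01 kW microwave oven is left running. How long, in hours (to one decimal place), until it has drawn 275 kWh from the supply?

Hours = 275 kWh ÷ 1.01 kW = 272.3 h

272.3 h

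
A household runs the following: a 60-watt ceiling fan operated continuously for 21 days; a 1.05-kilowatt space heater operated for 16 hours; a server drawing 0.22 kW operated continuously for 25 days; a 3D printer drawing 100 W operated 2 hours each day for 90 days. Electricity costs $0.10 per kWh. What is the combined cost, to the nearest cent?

ceiling fan: Runtime = 24 h × 21 = 504 h
ceiling fan: 0.06 kW × 504 h = 30.24 kWh
space heater: 1.05 kW × 16 h = 16.8 kWh
server: Runtime = 24 h × 25 = 600 h
server: 0.22 kW × 600 h = 132 kWh
3D printer: Runtime = 2 h/day × 90 days = 180 h
3D printer: 0.1 kW × 180 h = 18 kWh
Total energy = 197.04 kWh
Cost = 197.04 × $0.10 = $19.70

$19.70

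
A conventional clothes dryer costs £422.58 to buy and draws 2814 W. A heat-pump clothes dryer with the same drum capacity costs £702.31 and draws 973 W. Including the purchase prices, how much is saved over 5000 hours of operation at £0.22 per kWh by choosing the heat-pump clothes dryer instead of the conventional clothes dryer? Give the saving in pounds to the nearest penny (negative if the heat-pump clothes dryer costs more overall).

£1745.37

conventional clothes dryer: £422.58 + (2814/1000) kW × 5000 h × £0.22 = £422.58 + £3095.4 = £3517.98
heat-pump clothes dryer: £702.31 + (973/1000) kW × 5000 h × £0.22 = £702.31 + £1070.3 = £1772.61
Saving = £3517.98 − £1772.61 = £1745.37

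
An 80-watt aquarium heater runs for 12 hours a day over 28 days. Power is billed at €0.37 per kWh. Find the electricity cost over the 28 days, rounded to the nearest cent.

Runtime = 12 h/day × 28 days = 336 h
Energy = 0.08 kW × 336 h = 26.88 kWh
Cost = 26.88 kWh × €0.37/kWh = €9.95

€9.95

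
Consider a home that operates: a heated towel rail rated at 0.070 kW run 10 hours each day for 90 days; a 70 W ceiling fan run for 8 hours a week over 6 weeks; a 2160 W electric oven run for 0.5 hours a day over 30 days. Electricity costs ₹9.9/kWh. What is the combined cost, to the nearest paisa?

₹977.72

heated towel rail: Runtime = 10 h/day × 90 days = 900 h
heated towel rail: 0.07 kW × 900 h = 63 kWh
ceiling fan: Runtime = 8 h/week × 6 weeks = 48 h
ceiling fan: 0.07 kW × 48 h = 3.36 kWh
electric oven: Runtime = 0.5 h/day × 30 days = 15 h
electric oven: 2.16 kW × 15 h = 32.4 kWh
Total energy = 98.76 kWh
Cost = 98.76 × ₹9.9 = ₹977.72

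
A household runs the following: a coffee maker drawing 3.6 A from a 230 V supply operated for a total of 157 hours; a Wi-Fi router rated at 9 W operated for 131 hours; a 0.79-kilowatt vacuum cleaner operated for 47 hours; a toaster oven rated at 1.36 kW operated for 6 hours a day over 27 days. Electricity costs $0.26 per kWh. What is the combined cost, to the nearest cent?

$101.04

coffee maker: Power = 3.6 A × 230 V = 828 W = 0.828 kW
coffee maker: 0.828 kW × 157 h = 129.996 kWh
Wi-Fi router: 0.009 kW × 131 h = 1.179 kWh
vacuum cleaner: 0.79 kW × 47 h = 37.13 kWh
toaster oven: Runtime = 6 h/day × 27 days = 162 h
toaster oven: 1.36 kW × 162 h = 220.32 kWh
Total energy = 388.625 kWh
Cost = 388.625 × $0.26 = $101.04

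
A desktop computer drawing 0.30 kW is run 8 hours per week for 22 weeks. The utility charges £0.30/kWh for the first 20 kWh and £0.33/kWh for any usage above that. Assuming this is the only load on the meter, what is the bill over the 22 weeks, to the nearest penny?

£16.82

Runtime = 8 h/week × 22 weeks = 176 h
Energy = 0.3 kW × 176 h = 52.8 kWh
Tier 1 (0–20 kWh): 20 × £0.30 = £6
Above 20 kWh: 32.8 × £0.33 = £10.824
Bill = £16.82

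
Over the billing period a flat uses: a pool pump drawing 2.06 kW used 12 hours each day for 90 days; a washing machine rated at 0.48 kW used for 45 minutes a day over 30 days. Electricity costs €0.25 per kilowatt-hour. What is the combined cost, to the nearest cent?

pool pump: Runtime = 12 h/day × 90 days = 1080 h
pool pump: 2.06 kW × 1080 h = 2224.8 kWh
washing machine: Runtime = 45 min × 30 = 1350 min = 22.5 h
washing machine: 0.48 kW × 22.5 h = 10.8 kWh
Total energy = 2235.6 kWh
Cost = 2235.6 × €0.25 = €558.90

€558.90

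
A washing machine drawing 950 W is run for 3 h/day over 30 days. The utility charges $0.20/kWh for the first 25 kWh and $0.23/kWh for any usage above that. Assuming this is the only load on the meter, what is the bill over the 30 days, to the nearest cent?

$18.92

Runtime = 3 h/day × 30 days = 90 h
Energy = 0.95 kW × 90 h = 85.5 kWh
Tier 1 (0–25 kWh): 25 × $0.20 = $5
Above 25 kWh: 60.5 × $0.23 = $13.915
Bill = $18.92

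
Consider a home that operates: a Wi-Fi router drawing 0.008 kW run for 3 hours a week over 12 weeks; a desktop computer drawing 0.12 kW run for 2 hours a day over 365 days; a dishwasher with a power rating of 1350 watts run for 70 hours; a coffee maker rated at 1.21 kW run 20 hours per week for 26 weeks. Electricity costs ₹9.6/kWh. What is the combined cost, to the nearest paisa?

Wi-Fi router: Runtime = 3 h/week × 12 weeks = 36 h
Wi-Fi router: 0.008 kW × 36 h = 0.288 kWh
desktop computer: Runtime = 2 h/day × 365 days = 730 h
desktop computer: 0.12 kW × 730 h = 87.6 kWh
dishwasher: 1.35 kW × 70 h = 94.5 kWh
coffee maker: Runtime = 20 h/week × 26 weeks = 520 h
coffee maker: 1.21 kW × 520 h = 629.2 kWh
Total energy = 811.588 kWh
Cost = 811.588 × ₹9.6 = ₹7791.24

₹7791.24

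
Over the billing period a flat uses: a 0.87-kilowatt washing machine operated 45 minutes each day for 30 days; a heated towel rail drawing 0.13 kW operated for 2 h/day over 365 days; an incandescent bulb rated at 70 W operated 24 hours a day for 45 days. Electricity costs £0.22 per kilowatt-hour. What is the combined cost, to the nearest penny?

£41.82

washing machine: Runtime = 45 min × 30 = 1350 min = 22.5 h
washing machine: 0.87 kW × 22.5 h = 19.575 kWh
heated towel rail: Runtime = 2 h/day × 365 days = 730 h
heated towel rail: 0.13 kW × 730 h = 94.9 kWh
incandescent bulb: Runtime = 24 h × 45 = 1080 h
incandescent bulb: 0.07 kW × 1080 h = 75.6 kWh
Total energy = 190.075 kWh
Cost = 190.075 × £0.22 = £41.82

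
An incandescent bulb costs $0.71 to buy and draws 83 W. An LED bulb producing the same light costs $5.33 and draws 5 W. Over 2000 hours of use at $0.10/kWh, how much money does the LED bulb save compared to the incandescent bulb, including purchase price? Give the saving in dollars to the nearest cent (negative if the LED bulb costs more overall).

incandescent bulb: $0.71 + (83/1000) kW × 2000 h × $0.10 = $0.71 + $16.6 = $17.31
LED bulb: $5.33 + (5/1000) kW × 2000 h × $0.10 = $5.33 + $1 = $6.33
Saving = $17.31 − $6.33 = $10.98

$10.98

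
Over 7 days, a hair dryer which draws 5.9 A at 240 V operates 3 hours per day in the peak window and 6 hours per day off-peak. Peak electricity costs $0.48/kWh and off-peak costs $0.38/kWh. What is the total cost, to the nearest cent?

Power = 5.9 A × 240 V = 1416 W = 1.416 kW
Peak energy = 1.416 kW × 3 h × 7 = 29.736 kWh
Off-peak energy = 1.416 kW × 6 h × 7 = 59.472 kWh
Cost = 29.736 × $0.48 + 59.472 × $0.38 = $14.27328 + $22.59936 = $36.87

$36.87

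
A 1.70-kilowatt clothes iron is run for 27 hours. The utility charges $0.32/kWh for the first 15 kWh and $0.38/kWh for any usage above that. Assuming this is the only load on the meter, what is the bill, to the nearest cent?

Energy = 1.7 kW × 27 h = 45.9 kWh
Tier 1 (0–15 kWh): 15 × $0.32 = $4.8
Above 15 kWh: 30.9 × $0.38 = $11.742
Bill = $16.54

$16.54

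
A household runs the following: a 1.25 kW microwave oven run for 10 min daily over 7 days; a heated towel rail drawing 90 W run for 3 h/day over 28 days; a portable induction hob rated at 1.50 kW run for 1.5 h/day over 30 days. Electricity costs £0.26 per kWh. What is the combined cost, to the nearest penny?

microwave oven: Runtime = 10 min × 7 = 70 min = 1.166666… h
microwave oven: 1.25 kW × 1.166666… h = 1.458333… kWh
heated towel rail: Runtime = 3 h/day × 28 days = 84 h
heated towel rail: 0.09 kW × 84 h = 7.56 kWh
portable induction hob: Runtime = 1.5 h/day × 30 days = 45 h
portable induction hob: 1.5 kW × 45 h = 67.5 kWh
Total energy = 76.518333… kWh
Cost = 76.518333… × £0.26 = £19.89

£19.89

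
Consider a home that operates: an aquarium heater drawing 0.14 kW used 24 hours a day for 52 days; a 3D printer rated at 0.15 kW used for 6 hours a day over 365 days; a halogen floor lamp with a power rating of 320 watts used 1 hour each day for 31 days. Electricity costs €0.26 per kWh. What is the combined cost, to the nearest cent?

€133.42

aquarium heater: Runtime = 24 h × 52 = 1248 h
aquarium heater: 0.14 kW × 1248 h = 174.72 kWh
3D printer: Runtime = 6 h/day × 365 days = 2190 h
3D printer: 0.15 kW × 2190 h = 328.5 kWh
halogen floor lamp: Runtime = 1 h/day × 31 days = 31 h
halogen floor lamp: 0.32 kW × 31 h = 9.92 kWh
Total energy = 513.14 kWh
Cost = 513.14 × €0.26 = €133.42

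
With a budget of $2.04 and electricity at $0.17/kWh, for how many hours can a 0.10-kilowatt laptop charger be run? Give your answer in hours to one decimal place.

120.0 h

Energy available = $2.04 ÷ $0.17/kWh = 12 kWh
Hours = 12 kWh ÷ 0.1 kW = 120.0 h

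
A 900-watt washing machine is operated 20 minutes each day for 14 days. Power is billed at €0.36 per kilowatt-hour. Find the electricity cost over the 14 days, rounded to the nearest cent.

Runtime = 20 min × 14 = 280 min = 4.666666… h
Energy = 0.9 kW × 4.666666… h = 4.2 kWh
Cost = 4.2 kWh × €0.36/kWh = €1.51

€1.51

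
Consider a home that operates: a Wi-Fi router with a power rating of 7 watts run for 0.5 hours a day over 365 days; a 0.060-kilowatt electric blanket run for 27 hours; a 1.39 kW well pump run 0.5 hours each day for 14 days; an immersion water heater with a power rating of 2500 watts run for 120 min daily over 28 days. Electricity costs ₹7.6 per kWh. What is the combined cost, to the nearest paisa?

₹1159.97

Wi-Fi router: Runtime = 0.5 h/day × 365 days = 182.5 h
Wi-Fi router: 0.007 kW × 182.5 h = 1.2775 kWh
electric blanket: 0.06 kW × 27 h = 1.62 kWh
well pump: Runtime = 0.5 h/day × 14 days = 7 h
well pump: 1.39 kW × 7 h = 9.73 kWh
immersion water heater: Runtime = 120 min × 28 = 3360 min = 56 h
immersion water heater: 2.5 kW × 56 h = 140 kWh
Total energy = 152.6275 kWh
Cost = 152.6275 × ₹7.6 = ₹1159.97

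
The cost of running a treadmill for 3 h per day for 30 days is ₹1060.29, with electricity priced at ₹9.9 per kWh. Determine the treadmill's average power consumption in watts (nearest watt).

1190 W

Energy = ₹1060.29 ÷ ₹9.9/kWh = 107.1 kWh
Runtime = 3 h/day × 30 days = 90 h
Power = 107.1 kWh ÷ 90 h = 1.19 kW = 1190 W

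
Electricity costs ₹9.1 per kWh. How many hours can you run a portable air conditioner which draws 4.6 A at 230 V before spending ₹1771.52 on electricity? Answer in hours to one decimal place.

184.0 h

Power = 4.6 A × 230 V = 1058 W = 1.058 kW
Energy available = ₹1771.52 ÷ ₹9.1/kWh = 194.6725 kWh
Hours = 194.6725 kWh ÷ 1.058 kW = 184.0 h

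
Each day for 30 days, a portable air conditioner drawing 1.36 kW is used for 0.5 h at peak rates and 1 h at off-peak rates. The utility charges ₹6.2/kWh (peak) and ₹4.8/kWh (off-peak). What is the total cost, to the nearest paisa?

Peak energy = 1.36 kW × 0.5 h × 30 = 20.4 kWh
Off-peak energy = 1.36 kW × 1 h × 30 = 40.8 kWh
Cost = 20.4 × ₹6.2 + 40.8 × ₹4.8 = ₹126.48 + ₹195.84 = ₹322.32

₹322.32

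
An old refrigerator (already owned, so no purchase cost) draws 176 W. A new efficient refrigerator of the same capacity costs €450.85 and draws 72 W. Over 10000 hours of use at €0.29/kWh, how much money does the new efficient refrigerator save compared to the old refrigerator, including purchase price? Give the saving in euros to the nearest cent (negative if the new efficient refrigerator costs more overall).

old refrigerator: €0.00 + (176/1000) kW × 10000 h × €0.29 = €0.00 + €510.4 = €510.4
new efficient refrigerator: €450.85 + (72/1000) kW × 10000 h × €0.29 = €450.85 + €208.8 = €659.65
Saving = €510.4 − €659.65 = −€149.25

-€149.25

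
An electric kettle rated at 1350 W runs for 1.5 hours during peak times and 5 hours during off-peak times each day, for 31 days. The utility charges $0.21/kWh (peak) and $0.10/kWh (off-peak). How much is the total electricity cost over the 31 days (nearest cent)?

$34.11

Peak energy = 1.35 kW × 1.5 h × 31 = 62.775 kWh
Off-peak energy = 1.35 kW × 5 h × 31 = 209.25 kWh
Cost = 62.775 × $0.21 + 209.25 × $0.10 = $13.18275 + $20.925 = $34.11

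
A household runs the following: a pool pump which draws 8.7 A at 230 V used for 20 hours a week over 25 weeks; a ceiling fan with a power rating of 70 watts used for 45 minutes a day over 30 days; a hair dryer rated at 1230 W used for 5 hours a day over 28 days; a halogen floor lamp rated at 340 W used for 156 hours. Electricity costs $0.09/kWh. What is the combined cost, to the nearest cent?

pool pump: Power = 8.7 A × 230 V = 2001 W = 2.001 kW
pool pump: Runtime = 20 h/week × 25 weeks = 500 h
pool pump: 2.001 kW × 500 h = 1000.5 kWh
ceiling fan: Runtime = 45 min × 30 = 1350 min = 22.5 h
ceiling fan: 0.07 kW × 22.5 h = 1.575 kWh
hair dryer: Runtime = 5 h/day × 28 days = 140 h
hair dryer: 1.23 kW × 140 h = 172.2 kWh
halogen floor lamp: 0.34 kW × 156 h = 53.04 kWh
Total energy = 1227.315 kWh
Cost = 1227.315 × $0.09 = $110.46

$110.46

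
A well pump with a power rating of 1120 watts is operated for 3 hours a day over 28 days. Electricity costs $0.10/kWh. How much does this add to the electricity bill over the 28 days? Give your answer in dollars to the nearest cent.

$9.41

Runtime = 3 h/day × 28 days = 84 h
Energy = 1.12 kW × 84 h = 94.08 kWh
Cost = 94.08 kWh × $0.10/kWh = $9.41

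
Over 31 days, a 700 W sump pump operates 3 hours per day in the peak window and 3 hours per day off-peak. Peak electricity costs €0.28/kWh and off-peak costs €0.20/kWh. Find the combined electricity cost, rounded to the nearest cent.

Peak energy = 0.7 kW × 3 h × 31 = 65.1 kWh
Off-peak energy = 0.7 kW × 3 h × 31 = 65.1 kWh
Cost = 65.1 × €0.28 + 65.1 × €0.20 = €18.228 + €13.02 = €31.25

€31.25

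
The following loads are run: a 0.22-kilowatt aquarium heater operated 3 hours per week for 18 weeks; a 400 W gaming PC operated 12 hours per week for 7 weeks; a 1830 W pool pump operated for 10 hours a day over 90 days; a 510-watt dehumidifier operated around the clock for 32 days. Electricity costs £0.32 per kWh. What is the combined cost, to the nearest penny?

£666.93

aquarium heater: Runtime = 3 h/week × 18 weeks = 54 h
aquarium heater: 0.22 kW × 54 h = 11.88 kWh
gaming PC: Runtime = 12 h/week × 7 weeks = 84 h
gaming PC: 0.4 kW × 84 h = 33.6 kWh
pool pump: Runtime = 10 h/day × 90 days = 900 h
pool pump: 1.83 kW × 900 h = 1647 kWh
dehumidifier: Runtime = 24 h × 32 = 768 h
dehumidifier: 0.51 kW × 768 h = 391.68 kWh
Total energy = 2084.16 kWh
Cost = 2084.16 × £0.32 = £666.93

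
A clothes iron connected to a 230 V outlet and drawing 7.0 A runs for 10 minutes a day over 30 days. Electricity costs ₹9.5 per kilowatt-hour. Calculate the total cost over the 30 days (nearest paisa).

₹76.48

Power = 7.0 A × 230 V = 1610 W = 1.61 kW
Runtime = 10 min × 30 = 300 min = 5 h
Energy = 1.61 kW × 5 h = 8.05 kWh
Cost = 8.05 kWh × ₹9.5/kWh = ₹76.48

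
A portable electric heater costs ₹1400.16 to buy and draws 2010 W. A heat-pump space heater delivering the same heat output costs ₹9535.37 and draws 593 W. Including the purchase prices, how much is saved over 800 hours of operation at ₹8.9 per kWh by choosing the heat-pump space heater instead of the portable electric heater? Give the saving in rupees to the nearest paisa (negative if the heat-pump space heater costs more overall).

portable electric heater: ₹1400.16 + (2010/1000) kW × 800 h × ₹8.9 = ₹1400.16 + ₹14311.2 = ₹15711.36
heat-pump space heater: ₹9535.37 + (593/1000) kW × 800 h × ₹8.9 = ₹9535.37 + ₹4222.16 = ₹13757.53
Saving = ₹15711.36 − ₹13757.53 = ₹1953.83

₹1953.83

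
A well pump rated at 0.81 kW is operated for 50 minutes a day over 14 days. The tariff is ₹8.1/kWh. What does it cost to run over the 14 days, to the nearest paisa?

Runtime = 50 min × 14 = 700 min = 11.666666… h
Energy = 0.81 kW × 11.666666… h = 9.45 kWh
Cost = 9.45 kWh × ₹8.1/kWh = ₹76.55

₹76.55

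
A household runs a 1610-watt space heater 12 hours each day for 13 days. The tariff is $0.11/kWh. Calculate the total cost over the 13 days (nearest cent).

Runtime = 12 h/day × 13 days = 156 h
Energy = 1.61 kW × 156 h = 251.16 kWh
Cost = 251.16 kWh × $0.11/kWh = $27.63

$27.63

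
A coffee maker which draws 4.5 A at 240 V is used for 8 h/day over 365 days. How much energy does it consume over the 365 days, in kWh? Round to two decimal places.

Power = 4.5 A × 240 V = 1080 W = 1.08 kW
Runtime = 8 h/day × 365 days = 2920 h
Energy = 1.08 kW × 2920 h = 3153.6 kWh

3153.60 kWh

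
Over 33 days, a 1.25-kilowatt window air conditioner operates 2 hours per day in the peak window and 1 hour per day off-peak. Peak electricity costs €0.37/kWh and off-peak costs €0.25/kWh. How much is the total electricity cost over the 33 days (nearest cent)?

Peak energy = 1.25 kW × 2 h × 33 = 82.5 kWh
Off-peak energy = 1.25 kW × 1 h × 33 = 41.25 kWh
Cost = 82.5 × €0.37 + 41.25 × €0.25 = €30.525 + €10.3125 = €40.84

€40.84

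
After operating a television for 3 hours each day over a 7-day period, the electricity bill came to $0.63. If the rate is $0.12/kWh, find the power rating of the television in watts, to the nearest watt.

250 W

Energy = $0.63 ÷ $0.12/kWh = 5.25 kWh
Runtime = 3 h/day × 7 days = 21 h
Power = 5.25 kWh ÷ 21 h = 0.25 kW = 250 W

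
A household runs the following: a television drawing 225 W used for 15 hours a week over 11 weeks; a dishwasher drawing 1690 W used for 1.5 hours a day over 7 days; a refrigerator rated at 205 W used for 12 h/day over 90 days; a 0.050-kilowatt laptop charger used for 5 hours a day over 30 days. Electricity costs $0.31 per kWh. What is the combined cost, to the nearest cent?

$87.97

television: Runtime = 15 h/week × 11 weeks = 165 h
television: 0.225 kW × 165 h = 37.125 kWh
dishwasher: Runtime = 1.5 h/day × 7 days = 10.5 h
dishwasher: 1.69 kW × 10.5 h = 17.745 kWh
refrigerator: Runtime = 12 h/day × 90 days = 1080 h
refrigerator: 0.205 kW × 1080 h = 221.4 kWh
laptop charger: Runtime = 5 h/day × 30 days = 150 h
laptop charger: 0.05 kW × 150 h = 7.5 kWh
Total energy = 283.77 kWh
Cost = 283.77 × $0.31 = $87.97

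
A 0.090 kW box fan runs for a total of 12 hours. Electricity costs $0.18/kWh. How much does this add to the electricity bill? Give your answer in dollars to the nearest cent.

Energy = 0.09 kW × 12 h = 1.08 kWh
Cost = 1.08 kWh × $0.18/kWh = $0.19

$0.19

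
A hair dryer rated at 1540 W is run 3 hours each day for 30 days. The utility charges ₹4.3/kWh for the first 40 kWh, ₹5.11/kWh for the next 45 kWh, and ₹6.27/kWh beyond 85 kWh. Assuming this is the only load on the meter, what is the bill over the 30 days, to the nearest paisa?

₹738.02

Runtime = 3 h/day × 30 days = 90 h
Energy = 1.54 kW × 90 h = 138.6 kWh
Tier 1 (0–40 kWh): 40 × ₹4.3 = ₹172
Tier 2 (40–85 kWh): 45 × ₹5.11 = ₹229.95
Above 85 kWh: 53.6 × ₹6.27 = ₹336.072
Bill = ₹738.02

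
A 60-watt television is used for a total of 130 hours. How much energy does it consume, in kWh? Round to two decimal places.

Energy = 0.06 kW × 130 h = 7.8 kWh

7.80 kWh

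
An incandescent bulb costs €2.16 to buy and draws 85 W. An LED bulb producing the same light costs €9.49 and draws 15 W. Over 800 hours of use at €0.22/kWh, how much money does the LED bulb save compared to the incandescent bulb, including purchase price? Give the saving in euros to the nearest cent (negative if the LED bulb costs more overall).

€4.99

incandescent bulb: €2.16 + (85/1000) kW × 800 h × €0.22 = €2.16 + €14.96 = €17.12
LED bulb: €9.49 + (15/1000) kW × 800 h × €0.22 = €9.49 + €2.64 = €12.13
Saving = €17.12 − €12.13 = €4.99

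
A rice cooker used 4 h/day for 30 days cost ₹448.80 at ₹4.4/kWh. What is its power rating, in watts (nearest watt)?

Energy = ₹448.80 ÷ ₹4.4/kWh = 102 kWh
Runtime = 4 h/day × 30 days = 120 h
Power = 102 kWh ÷ 120 h = 0.85 kW = 850 W

850 W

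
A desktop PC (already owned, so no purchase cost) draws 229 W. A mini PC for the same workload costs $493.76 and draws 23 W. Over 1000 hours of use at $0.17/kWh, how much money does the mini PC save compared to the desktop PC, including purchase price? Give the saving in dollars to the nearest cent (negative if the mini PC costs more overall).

desktop PC: $0.00 + (229/1000) kW × 1000 h × $0.17 = $0.00 + $38.93 = $38.93
mini PC: $493.76 + (23/1000) kW × 1000 h × $0.17 = $493.76 + $3.91 = $497.67
Saving = $38.93 − $497.67 = −$458.74

-$458.74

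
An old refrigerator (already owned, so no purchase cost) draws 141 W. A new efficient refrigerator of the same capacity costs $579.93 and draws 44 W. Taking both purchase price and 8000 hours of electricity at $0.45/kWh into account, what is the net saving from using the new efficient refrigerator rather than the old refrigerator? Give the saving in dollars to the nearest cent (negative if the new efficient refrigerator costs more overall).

old refrigerator: $0.00 + (141/1000) kW × 8000 h × $0.45 = $0.00 + $507.6 = $507.6
new efficient refrigerator: $579.93 + (44/1000) kW × 8000 h × $0.45 = $579.93 + $158.4 = $738.33
Saving = $507.6 − $738.33 = −$230.73

-$230.73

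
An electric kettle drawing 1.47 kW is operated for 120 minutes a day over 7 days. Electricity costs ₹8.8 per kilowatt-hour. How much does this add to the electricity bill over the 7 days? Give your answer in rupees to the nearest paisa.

Runtime = 120 min × 7 = 840 min = 14 h
Energy = 1.47 kW × 14 h = 20.58 kWh
Cost = 20.58 kWh × ₹8.8/kWh = ₹181.10

₹181.10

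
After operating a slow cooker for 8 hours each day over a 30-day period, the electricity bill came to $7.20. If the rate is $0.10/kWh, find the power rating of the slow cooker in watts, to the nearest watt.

300 W

Energy = $7.20 ÷ $0.10/kWh = 72 kWh
Runtime = 8 h/day × 30 days = 240 h
Power = 72 kWh ÷ 240 h = 0.3 kW = 300 W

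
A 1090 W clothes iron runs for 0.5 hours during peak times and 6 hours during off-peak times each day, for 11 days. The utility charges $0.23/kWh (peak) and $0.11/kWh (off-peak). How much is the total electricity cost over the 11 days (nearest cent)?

$9.29

Peak energy = 1.09 kW × 0.5 h × 11 = 5.995 kWh
Off-peak energy = 1.09 kW × 6 h × 11 = 71.94 kWh
Cost = 5.995 × $0.23 + 71.94 × $0.11 = $1.37885 + $7.9134 = $9.29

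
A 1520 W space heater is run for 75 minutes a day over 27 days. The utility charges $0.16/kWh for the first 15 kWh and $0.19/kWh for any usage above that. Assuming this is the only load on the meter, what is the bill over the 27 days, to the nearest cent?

Runtime = 75 min × 27 = 2025 min = 33.75 h
Energy = 1.52 kW × 33.75 h = 51.3 kWh
Tier 1 (0–15 kWh): 15 × $0.16 = $2.4
Above 15 kWh: 36.3 × $0.19 = $6.897
Bill = $9.30

$9.30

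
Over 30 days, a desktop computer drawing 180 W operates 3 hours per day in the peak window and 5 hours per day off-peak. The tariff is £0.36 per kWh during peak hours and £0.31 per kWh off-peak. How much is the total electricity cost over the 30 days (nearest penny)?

£14.20

Peak energy = 0.18 kW × 3 h × 30 = 16.2 kWh
Off-peak energy = 0.18 kW × 5 h × 30 = 27 kWh
Cost = 16.2 × £0.36 + 27 × £0.31 = £5.832 + £8.37 = £14.20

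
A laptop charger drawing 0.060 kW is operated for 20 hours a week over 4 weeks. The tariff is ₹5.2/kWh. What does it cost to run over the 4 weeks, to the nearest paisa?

₹24.96

Runtime = 20 h/week × 4 weeks = 80 h
Energy = 0.06 kW × 80 h = 4.8 kWh
Cost = 4.8 kWh × ₹5.2/kWh = ₹24.96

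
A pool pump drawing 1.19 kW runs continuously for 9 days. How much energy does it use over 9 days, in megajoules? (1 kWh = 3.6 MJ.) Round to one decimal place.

925.3 MJ

Runtime = 24 h × 9 = 216 h
Energy = 1.19 kW × 216 h = 257.04 kWh
= 257.04 × 3.6 MJ = 925.3 MJ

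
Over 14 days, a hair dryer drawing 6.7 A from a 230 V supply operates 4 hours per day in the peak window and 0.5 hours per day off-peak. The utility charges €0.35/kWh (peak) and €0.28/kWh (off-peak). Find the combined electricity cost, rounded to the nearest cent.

Power = 6.7 A × 230 V = 1541 W = 1.541 kW
Peak energy = 1.541 kW × 4 h × 14 = 86.296 kWh
Off-peak energy = 1.541 kW × 0.5 h × 14 = 10.787 kWh
Cost = 86.296 × €0.35 + 10.787 × €0.28 = €30.2036 + €3.02036 = €33.22

€33.22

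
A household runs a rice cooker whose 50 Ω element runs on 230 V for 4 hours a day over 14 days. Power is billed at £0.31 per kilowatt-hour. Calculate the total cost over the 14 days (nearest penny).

£18.37

Power = V²/R = 230²/50 = 1058 W = 1.058 kW
Runtime = 4 h/day × 14 days = 56 h
Energy = 1.058 kW × 56 h = 59.248 kWh
Cost = 59.248 kWh × £0.31/kWh = £18.37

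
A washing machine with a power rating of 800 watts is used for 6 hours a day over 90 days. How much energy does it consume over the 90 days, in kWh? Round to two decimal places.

432.00 kWh

Runtime = 6 h/day × 90 days = 540 h
Energy = 0.8 kW × 540 h = 432 kWh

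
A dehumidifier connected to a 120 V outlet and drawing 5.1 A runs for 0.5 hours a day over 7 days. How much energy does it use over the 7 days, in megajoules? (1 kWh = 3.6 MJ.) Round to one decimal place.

7.7 MJ

Power = 5.1 A × 120 V = 612 W = 0.612 kW
Runtime = 0.5 h/day × 7 days = 3.5 h
Energy = 0.612 kW × 3.5 h = 2.142 kWh
= 2.142 × 3.6 MJ = 7.7 MJ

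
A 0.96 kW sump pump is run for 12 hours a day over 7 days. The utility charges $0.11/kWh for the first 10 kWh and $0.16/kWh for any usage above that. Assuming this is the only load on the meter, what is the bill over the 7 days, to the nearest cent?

$12.40

Runtime = 12 h/day × 7 days = 84 h
Energy = 0.96 kW × 84 h = 80.64 kWh
Tier 1 (0–10 kWh): 10 × $0.11 = $1.1
Above 10 kWh: 70.64 × $0.16 = $11.3024
Bill = $12.40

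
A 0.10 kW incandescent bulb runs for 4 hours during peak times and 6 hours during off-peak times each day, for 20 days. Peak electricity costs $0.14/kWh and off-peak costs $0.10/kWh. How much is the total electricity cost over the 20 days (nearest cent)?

$2.32

Peak energy = 0.1 kW × 4 h × 20 = 8 kWh
Off-peak energy = 0.1 kW × 6 h × 20 = 12 kWh
Cost = 8 × $0.14 + 12 × $0.10 = $1.12 + $1.2 = $2.32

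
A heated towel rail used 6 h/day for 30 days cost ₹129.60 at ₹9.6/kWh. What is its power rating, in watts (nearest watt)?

75 W

Energy = ₹129.60 ÷ ₹9.6/kWh = 13.5 kWh
Runtime = 6 h/day × 30 days = 180 h
Power = 13.5 kWh ÷ 180 h = 0.075 kW = 75 W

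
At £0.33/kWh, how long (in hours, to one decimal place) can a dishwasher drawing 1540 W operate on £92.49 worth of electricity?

Energy available = £92.49 ÷ £0.33/kWh = 280.2727 kWh
Hours = 280.2727 kWh ÷ 1.54 kW = 182.0 h

182.0 h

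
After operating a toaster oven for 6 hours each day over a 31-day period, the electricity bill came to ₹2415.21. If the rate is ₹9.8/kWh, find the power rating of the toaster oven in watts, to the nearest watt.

1325 W

Energy = ₹2415.21 ÷ ₹9.8/kWh = 246.45 kWh
Runtime = 6 h/day × 31 days = 186 h
Power = 246.45 kWh ÷ 186 h = 1.325 kW = 1325 W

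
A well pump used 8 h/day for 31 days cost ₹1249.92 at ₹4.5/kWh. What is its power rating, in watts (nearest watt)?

Energy = ₹1249.92 ÷ ₹4.5/kWh = 277.76 kWh
Runtime = 8 h/day × 31 days = 248 h
Power = 277.76 kWh ÷ 248 h = 1.12 kW = 1120 W

1120 W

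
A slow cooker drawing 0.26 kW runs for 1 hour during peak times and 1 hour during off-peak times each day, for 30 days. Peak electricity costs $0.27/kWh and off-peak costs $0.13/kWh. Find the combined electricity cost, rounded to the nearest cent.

Peak energy = 0.26 kW × 1 h × 30 = 7.8 kWh
Off-peak energy = 0.26 kW × 1 h × 30 = 7.8 kWh
Cost = 7.8 × $0.27 + 7.8 × $0.13 = $2.106 + $1.014 = $3.12

$3.12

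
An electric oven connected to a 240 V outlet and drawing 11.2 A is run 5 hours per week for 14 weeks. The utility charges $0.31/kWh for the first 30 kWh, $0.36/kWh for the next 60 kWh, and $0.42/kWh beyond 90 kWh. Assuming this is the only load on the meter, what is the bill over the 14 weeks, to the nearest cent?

$72.13

Power = 11.2 A × 240 V = 2688 W = 2.688 kW
Runtime = 5 h/week × 14 weeks = 70 h
Energy = 2.688 kW × 70 h = 188.16 kWh
Tier 1 (0–30 kWh): 30 × $0.31 = $9.3
Tier 2 (30–90 kWh): 60 × $0.36 = $21.6
Above 90 kWh: 98.16 × $0.42 = $41.2272
Bill = $72.13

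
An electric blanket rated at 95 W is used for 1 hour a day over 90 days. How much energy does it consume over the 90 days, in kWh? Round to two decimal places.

8.55 kWh

Runtime = 1 h/day × 90 days = 90 h
Energy = 0.095 kW × 90 h = 8.55 kWh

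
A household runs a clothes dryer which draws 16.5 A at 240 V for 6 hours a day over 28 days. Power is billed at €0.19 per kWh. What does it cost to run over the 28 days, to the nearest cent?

Power = 16.5 A × 240 V = 3960 W = 3.96 kW
Runtime = 6 h/day × 28 days = 168 h
Energy = 3.96 kW × 168 h = 665.28 kWh
Cost = 665.28 kWh × €0.19/kWh = €126.40

€126.40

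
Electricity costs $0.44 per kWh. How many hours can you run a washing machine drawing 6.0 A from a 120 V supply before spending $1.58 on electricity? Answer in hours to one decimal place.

Power = 6.0 A × 120 V = 720 W = 0.72 kW
Energy available = $1.58 ÷ $0.44/kWh = 3.5909 kWh
Hours = 3.5909 kWh ÷ 0.72 kW = 5.0 h

5.0 h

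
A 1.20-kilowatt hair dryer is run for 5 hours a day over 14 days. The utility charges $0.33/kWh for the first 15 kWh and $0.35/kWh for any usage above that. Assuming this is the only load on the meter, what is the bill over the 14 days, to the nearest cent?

$29.10

Runtime = 5 h/day × 14 days = 70 h
Energy = 1.2 kW × 70 h = 84 kWh
Tier 1 (0–15 kWh): 15 × $0.33 = $4.95
Above 15 kWh: 69 × $0.35 = $24.15
Bill = $29.10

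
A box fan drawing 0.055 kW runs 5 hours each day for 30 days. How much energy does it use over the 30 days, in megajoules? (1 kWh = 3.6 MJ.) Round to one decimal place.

29.7 MJ

Runtime = 5 h/day × 30 days = 150 h
Energy = 0.055 kW × 150 h = 8.25 kWh
= 8.25 × 3.6 MJ = 29.7 MJ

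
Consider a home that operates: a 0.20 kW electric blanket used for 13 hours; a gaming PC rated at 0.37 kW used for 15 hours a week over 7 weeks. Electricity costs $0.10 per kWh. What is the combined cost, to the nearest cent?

$4.15

electric blanket: 0.2 kW × 13 h = 2.6 kWh
gaming PC: Runtime = 15 h/week × 7 weeks = 105 h
gaming PC: 0.37 kW × 105 h = 38.85 kWh
Total energy = 41.45 kWh
Cost = 41.45 × $0.10 = $4.15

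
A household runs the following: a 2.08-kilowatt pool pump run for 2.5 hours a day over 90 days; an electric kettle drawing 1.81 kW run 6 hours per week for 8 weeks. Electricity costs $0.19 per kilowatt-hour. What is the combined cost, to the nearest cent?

pool pump: Runtime = 2.5 h/day × 90 days = 225 h
pool pump: 2.08 kW × 225 h = 468 kWh
electric kettle: Runtime = 6 h/week × 8 weeks = 48 h
electric kettle: 1.81 kW × 48 h = 86.88 kWh
Total energy = 554.88 kWh
Cost = 554.88 × $0.19 = $105.43

$105.43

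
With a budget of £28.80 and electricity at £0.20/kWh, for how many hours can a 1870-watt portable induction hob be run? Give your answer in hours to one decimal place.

77.0 h

Energy available = £28.80 ÷ £0.20/kWh = 144 kWh
Hours = 144 kWh ÷ 1.87 kW = 77.0 h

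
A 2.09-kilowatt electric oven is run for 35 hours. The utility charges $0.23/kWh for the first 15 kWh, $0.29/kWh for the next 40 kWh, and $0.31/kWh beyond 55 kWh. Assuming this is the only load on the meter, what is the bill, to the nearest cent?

$20.68

Energy = 2.09 kW × 35 h = 73.15 kWh
Tier 1 (0–15 kWh): 15 × $0.23 = $3.45
Tier 2 (15–55 kWh): 40 × $0.29 = $11.6
Above 55 kWh: 18.15 × $0.31 = $5.6265
Bill = $20.68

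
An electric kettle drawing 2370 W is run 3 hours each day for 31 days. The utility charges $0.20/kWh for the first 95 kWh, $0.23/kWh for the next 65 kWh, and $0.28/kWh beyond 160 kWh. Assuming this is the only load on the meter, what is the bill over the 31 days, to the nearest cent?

$50.86

Runtime = 3 h/day × 31 days = 93 h
Energy = 2.37 kW × 93 h = 220.41 kWh
Tier 1 (0–95 kWh): 95 × $0.20 = $19
Tier 2 (95–160 kWh): 65 × $0.23 = $14.95
Above 160 kWh: 60.41 × $0.28 = $16.9148
Bill = $50.86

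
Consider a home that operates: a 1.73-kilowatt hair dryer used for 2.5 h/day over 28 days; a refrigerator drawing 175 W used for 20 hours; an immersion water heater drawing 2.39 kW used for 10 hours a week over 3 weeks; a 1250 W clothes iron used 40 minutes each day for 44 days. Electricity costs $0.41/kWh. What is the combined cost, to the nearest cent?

$95.52

hair dryer: Runtime = 2.5 h/day × 28 days = 70 h
hair dryer: 1.73 kW × 70 h = 121.1 kWh
refrigerator: 0.175 kW × 20 h = 3.5 kWh
immersion water heater: Runtime = 10 h/week × 3 weeks = 30 h
immersion water heater: 2.39 kW × 30 h = 71.7 kWh
clothes iron: Runtime = 40 min × 44 = 1760 min = 29.333333… h
clothes iron: 1.25 kW × 29.333333… h = 36.666666… kWh
Total energy = 232.966666… kWh
Cost = 232.966666… × $0.41 = $95.52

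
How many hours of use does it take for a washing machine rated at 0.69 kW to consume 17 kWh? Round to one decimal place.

Hours = 17 kWh ÷ 0.69 kW = 24.6 h

24.6 h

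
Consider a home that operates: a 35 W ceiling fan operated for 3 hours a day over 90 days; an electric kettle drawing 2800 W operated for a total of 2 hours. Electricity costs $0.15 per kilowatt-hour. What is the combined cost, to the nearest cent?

ceiling fan: Runtime = 3 h/day × 90 days = 270 h
ceiling fan: 0.035 kW × 270 h = 9.45 kWh
electric kettle: 2.8 kW × 2 h = 5.6 kWh
Total energy = 15.05 kWh
Cost = 15.05 × $0.15 = $2.26

$2.26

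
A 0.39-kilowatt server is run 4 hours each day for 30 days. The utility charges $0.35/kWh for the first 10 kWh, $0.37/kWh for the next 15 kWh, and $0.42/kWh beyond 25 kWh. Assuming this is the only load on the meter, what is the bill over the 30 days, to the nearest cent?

Runtime = 4 h/day × 30 days = 120 h
Energy = 0.39 kW × 120 h = 46.8 kWh
Tier 1 (0–10 kWh): 10 × $0.35 = $3.5
Tier 2 (10–25 kWh): 15 × $0.37 = $5.55
Above 25 kWh: 21.8 × $0.42 = $9.156
Bill = $18.21

$18.21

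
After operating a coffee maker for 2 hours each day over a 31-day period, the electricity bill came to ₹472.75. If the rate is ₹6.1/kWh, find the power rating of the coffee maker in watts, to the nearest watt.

Energy = ₹472.75 ÷ ₹6.1/kWh = 77.5 kWh
Runtime = 2 h/day × 31 days = 62 h
Power = 77.5 kWh ÷ 62 h = 1.25 kW = 1250 W

1250 W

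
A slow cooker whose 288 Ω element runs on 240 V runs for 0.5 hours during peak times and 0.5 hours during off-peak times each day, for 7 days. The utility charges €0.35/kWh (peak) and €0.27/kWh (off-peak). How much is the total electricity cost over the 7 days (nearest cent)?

€0.43

Power = V²/R = 240²/288 = 200 W = 0.2 kW
Peak energy = 0.2 kW × 0.5 h × 7 = 0.7 kWh
Off-peak energy = 0.2 kW × 0.5 h × 7 = 0.7 kWh
Cost = 0.7 × €0.35 + 0.7 × €0.27 = €0.245 + €0.189 = €0.43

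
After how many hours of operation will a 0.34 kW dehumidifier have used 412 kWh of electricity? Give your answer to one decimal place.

Hours = 412 kWh ÷ 0.34 kW = 1211.8 h

1211.8 h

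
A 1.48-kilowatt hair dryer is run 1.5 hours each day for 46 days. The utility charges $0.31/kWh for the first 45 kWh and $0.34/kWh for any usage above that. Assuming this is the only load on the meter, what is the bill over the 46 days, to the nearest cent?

Runtime = 1.5 h/day × 46 days = 69 h
Energy = 1.48 kW × 69 h = 102.12 kWh
Tier 1 (0–45 kWh): 45 × $0.31 = $13.95
Above 45 kWh: 57.12 × $0.34 = $19.4208
Bill = $33.37

$33.37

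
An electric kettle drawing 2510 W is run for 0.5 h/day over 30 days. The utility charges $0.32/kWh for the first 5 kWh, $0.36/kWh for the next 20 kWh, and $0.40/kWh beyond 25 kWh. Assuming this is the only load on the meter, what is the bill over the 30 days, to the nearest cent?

$13.86

Runtime = 0.5 h/day × 30 days = 15 h
Energy = 2.51 kW × 15 h = 37.65 kWh
Tier 1 (0–5 kWh): 5 × $0.32 = $1.6
Tier 2 (5–25 kWh): 20 × $0.36 = $7.2
Above 25 kWh: 12.65 × $0.40 = $5.06
Bill = $13.86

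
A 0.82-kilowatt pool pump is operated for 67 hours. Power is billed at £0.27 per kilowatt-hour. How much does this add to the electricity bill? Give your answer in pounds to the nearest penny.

£14.83

Energy = 0.82 kW × 67 h = 54.94 kWh
Cost = 54.94 kWh × £0.27/kWh = £14.83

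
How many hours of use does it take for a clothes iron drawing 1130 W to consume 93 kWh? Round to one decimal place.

82.3 h

Hours = 93 kWh ÷ 1.13 kW = 82.3 h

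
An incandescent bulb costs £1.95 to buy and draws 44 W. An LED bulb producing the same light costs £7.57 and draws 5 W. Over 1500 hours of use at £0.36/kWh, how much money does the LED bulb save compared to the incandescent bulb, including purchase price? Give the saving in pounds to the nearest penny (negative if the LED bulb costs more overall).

£15.44

incandescent bulb: £1.95 + (44/1000) kW × 1500 h × £0.36 = £1.95 + £23.76 = £25.71
LED bulb: £7.57 + (5/1000) kW × 1500 h × £0.36 = £7.57 + £2.7 = £10.27
Saving = £25.71 − £10.27 = £15.44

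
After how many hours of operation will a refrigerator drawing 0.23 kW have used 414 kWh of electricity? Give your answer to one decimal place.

1800.0 h

Hours = 414 kWh ÷ 0.23 kW = 1800.0 h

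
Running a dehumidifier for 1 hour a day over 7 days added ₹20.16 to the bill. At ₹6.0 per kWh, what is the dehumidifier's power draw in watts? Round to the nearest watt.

480 W

Energy = ₹20.16 ÷ ₹6.0/kWh = 3.36 kWh
Runtime = 1 h/day × 7 days = 7 h
Power = 3.36 kWh ÷ 7 h = 0.48 kW = 480 W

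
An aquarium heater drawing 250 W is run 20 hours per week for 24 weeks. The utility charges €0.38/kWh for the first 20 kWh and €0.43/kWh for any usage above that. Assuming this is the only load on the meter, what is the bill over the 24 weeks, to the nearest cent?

€50.60

Runtime = 20 h/week × 24 weeks = 480 h
Energy = 0.25 kW × 480 h = 120 kWh
Tier 1 (0–20 kWh): 20 × €0.38 = €7.6
Above 20 kWh: 100 × €0.43 = €43
Bill = €50.60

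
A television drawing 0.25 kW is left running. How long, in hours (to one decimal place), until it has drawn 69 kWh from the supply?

Hours = 69 kWh ÷ 0.25 kW = 276.0 h

276.0 h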